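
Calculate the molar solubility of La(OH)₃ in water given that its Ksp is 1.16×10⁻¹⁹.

8.10×10⁻⁶ M

La(OH)₃(s) ⇌ La³⁺(aq) + 3 OH⁻(aq)
Call the molar solubility s, so that [La³⁺] = s and [OH⁻] = 3s.
Ksp = [La³⁺][OH⁻]^3 = s · (3s)^3 = 27s^4
27s^4 = 1.16×10⁻¹⁹  ⇒  s^4 = 4.30×10⁻²¹
s = 8.10×10⁻⁶ mol L⁻¹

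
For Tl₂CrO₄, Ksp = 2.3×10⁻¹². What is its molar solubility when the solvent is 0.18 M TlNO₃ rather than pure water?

7.1×10⁻¹¹ M

Tl₂CrO₄(s) ⇌ 2 Tl⁺(aq) + CrO₄²⁻(aq)
With Tl⁺ already at 0.18 M and s small, take [Tl⁺] ≈ 0.18 M and [CrO₄²⁻] = s.
Ksp = [Tl⁺]^2[CrO₄²⁻] = (0.18)^2s
s = 2.3×10⁻¹² / (0.18)^2 = 7.1×10⁻¹¹
s = 7.1×10⁻¹¹ M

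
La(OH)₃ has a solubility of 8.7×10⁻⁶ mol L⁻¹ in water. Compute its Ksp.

Ksp = 1.5×10⁻¹⁹

La(OH)₃(s) ⇌ La³⁺(aq) + 3 OH⁻(aq)
If s mol/L of La(OH)₃ dissolves, [La³⁺] = s and [OH⁻] = 3s.
Ksp = [La³⁺][OH⁻]^3 = s · (3s)^3 = 27s^4
Ksp = 27 × (8.7×10⁻⁶)^4 = 1.5×10⁻¹⁹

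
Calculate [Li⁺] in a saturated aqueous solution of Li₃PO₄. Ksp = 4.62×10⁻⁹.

Li₃PO₄(s) ⇌ 3 Li⁺(aq) + PO₄³⁻(aq)
Let s be the molar solubility. Then [Li⁺] = 3s and [PO₄³⁻] = s.
Ksp = [Li⁺]^3[PO₄³⁻] = (3s)^3 · s = 27s^4 = 4.62×10⁻⁹
s = 3.62×10⁻³ M
[Li⁺] = 3s = 1.09×10⁻² M

1.09×10⁻² M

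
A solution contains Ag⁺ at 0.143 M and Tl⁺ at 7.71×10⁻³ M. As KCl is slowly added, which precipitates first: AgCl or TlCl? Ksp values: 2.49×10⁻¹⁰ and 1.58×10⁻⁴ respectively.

AgCl

Precipitation begins when Q = Ksp.
For AgCl: [Cl⁻] = (Ksp/[Ag⁺]) = 1.74×10⁻⁹ M
For TlCl: [Cl⁻] = (Ksp/[Tl⁺]) = 2.05×10⁻² M
The smaller threshold [Cl⁻] is reached first, so AgCl precipitates first.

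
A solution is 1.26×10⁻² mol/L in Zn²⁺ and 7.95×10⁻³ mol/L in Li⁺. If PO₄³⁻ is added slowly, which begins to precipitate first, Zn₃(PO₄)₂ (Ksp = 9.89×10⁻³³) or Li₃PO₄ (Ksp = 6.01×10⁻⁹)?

Zn₃(PO₄)₂

Precipitation of each salt begins when its ion product equals Ksp.
For Zn₃(PO₄)₂: [PO₄³⁻] = (Ksp/[Zn²⁺]^3)^(1/2) = 7.03×10⁻¹⁴ mol/L
For Li₃PO₄: [PO₄³⁻] = (Ksp/[Li⁺]^3) = 1.20×10⁻² mol/L
The smaller threshold [PO₄³⁻] is reached first, so Zn₃(PO₄)₂ precipitates first.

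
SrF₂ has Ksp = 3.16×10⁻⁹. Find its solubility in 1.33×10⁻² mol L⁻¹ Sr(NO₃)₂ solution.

SrF₂(s) ⇌ Sr²⁺(aq) + 2 F⁻(aq)
The solution already contains Sr²⁺ at 1.33×10⁻² mol L⁻¹. Let s be the molar solubility of SrF₂.
[Sr²⁺] ≈ 1.33×10⁻² mol L⁻¹ (common ion dominates); [F⁻] = 2s.
Ksp = [Sr²⁺][F⁻]^2 = (1.33×10⁻²)(2s)^2
(2s)^2 = 3.16×10⁻⁹ / (1.33×10⁻²) = 2.38×10⁻⁷
s = 2.44×10⁻⁴ mol L⁻¹

2.44×10⁻⁴ M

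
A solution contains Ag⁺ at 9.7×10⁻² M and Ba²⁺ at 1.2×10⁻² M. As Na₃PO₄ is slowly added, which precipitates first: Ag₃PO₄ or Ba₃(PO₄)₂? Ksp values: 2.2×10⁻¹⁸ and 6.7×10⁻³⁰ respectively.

Ag₃PO₄

Each salt precipitates once Q = Ksp for that salt.
For Ag₃PO₄: [PO₄³⁻] = (Ksp/[Ag⁺]^3) = 2.4×10⁻¹⁵ M
For Ba₃(PO₄)₂: [PO₄³⁻] = (Ksp/[Ba²⁺]^3)^(1/2) = 2.0×10⁻¹² M
The smaller threshold [PO₄³⁻] is reached first, so Ag₃PO₄ precipitates first.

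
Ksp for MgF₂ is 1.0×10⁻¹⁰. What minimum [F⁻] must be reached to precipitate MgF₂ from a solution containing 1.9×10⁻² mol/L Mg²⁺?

Precipitation begins when Q = Ksp.
MgF₂(s) ⇌ Mg²⁺(aq) + 2 F⁻(aq)
Ksp = [Mg²⁺][F⁻]^2 = [F⁻]^2(1.9×10⁻²)
[F⁻]^2 = 1.0×10⁻¹⁰ / (1.9×10⁻²) = 5.3×10⁻⁹
[F⁻] = 7.3×10⁻⁵ mol/L

7.3×10⁻⁵ M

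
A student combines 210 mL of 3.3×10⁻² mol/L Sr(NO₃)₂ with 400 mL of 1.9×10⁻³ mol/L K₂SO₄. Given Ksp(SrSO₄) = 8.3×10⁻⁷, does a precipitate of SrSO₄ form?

The combined volume is 610 mL.
[Sr²⁺] = (3.3×10⁻²)(210)/610 = 1.1×10⁻² mol/L
[SO₄²⁻] = (1.9×10⁻³)(400)/610 = 1.2×10⁻³ mol/L
Q = [Sr²⁺][SO₄²⁻] = 1.4×10⁻⁵
Because Q > Ksp (1.4×10⁻⁵ vs 8.3×10⁻⁷), a precipitate of SrSO₄ forms.

Yes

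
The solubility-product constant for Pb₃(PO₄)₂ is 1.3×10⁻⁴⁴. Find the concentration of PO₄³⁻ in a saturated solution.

Pb₃(PO₄)₂(s) ⇌ 3 Pb²⁺(aq) + 2 PO₄³⁻(aq)
If s mol/L of Pb₃(PO₄)₂ dissolves, [Pb²⁺] = 3s and [PO₄³⁻] = 2s.
Ksp = [Pb²⁺]^3[PO₄³⁻]^2 = (3s)^3 · (2s)^2 = 108s^5 = 1.3×10⁻⁴⁴
s = 6.5×10⁻¹⁰ mol/L
[PO₄³⁻] = 2s = 1.3×10⁻⁹ mol/L

1.3×10⁻⁹ M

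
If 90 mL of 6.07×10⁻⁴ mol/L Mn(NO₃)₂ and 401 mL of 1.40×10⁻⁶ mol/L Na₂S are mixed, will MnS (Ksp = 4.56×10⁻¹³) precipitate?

Total volume after mixing = 90 + 401 = 491 mL.
[Mn²⁺] = (6.07×10⁻⁴)(90)/491 = 1.11×10⁻⁴ mol/L
[S²⁻] = (1.40×10⁻⁶)(401)/491 = 1.14×10⁻⁶ mol/L
Q = [Mn²⁺][S²⁻] = 1.27×10⁻¹⁰
Since Q (1.27×10⁻¹⁰) exceeds Ksp (4.56×10⁻¹³), MnS will precipitate.

Yes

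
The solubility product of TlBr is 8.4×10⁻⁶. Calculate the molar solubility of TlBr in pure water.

2.9×10⁻³ M

TlBr(s) ⇌ Tl⁺(aq) + Br⁻(aq)
Call the molar solubility s, so that [Tl⁺] = s and [Br⁻] = s.
Ksp = [Tl⁺][Br⁻] = s · s = s^2
s^2 = 8.4×10⁻⁶
Taking the 2nd root, s = 2.9×10⁻³ mol L⁻¹.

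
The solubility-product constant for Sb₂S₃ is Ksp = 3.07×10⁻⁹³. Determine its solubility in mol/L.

1.23×10⁻¹⁹ M

Sb₂S₃(s) ⇌ 2 Sb³⁺(aq) + 3 S²⁻(aq)
With molar solubility s: [Sb³⁺] = 2s, [S²⁻] = 3s.
Ksp = [Sb³⁺]^2[S²⁻]^3 = (2s)^2 · (3s)^3 = 108s^5
108s^5 = 3.07×10⁻⁹³  ⇒  s^5 = 2.84×10⁻⁹⁵
Taking the 5th root, s = 1.23×10⁻¹⁹ M.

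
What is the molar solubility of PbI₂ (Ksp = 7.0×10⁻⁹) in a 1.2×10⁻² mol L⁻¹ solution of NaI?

PbI₂(s) ⇌ Pb²⁺(aq) + 2 I⁻(aq)
Let s be the solubility of PbI₂ here. The common ion gives [I⁻] ≈ 1.2×10⁻² mol L⁻¹, and [Pb²⁺] = s.
Ksp = [Pb²⁺][I⁻]^2 = s(1.2×10⁻²)^2
s = 7.0×10⁻⁹ / (1.2×10⁻²)^2 = 4.9×10⁻⁵
s = 4.9×10⁻⁵ mol L⁻¹

4.9×10⁻⁵ M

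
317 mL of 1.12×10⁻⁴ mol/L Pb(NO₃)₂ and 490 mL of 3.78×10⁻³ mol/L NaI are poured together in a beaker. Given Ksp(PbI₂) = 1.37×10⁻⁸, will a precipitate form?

Total volume after mixing = 317 + 490 = 807 mL.
[Pb²⁺] = (1.12×10⁻⁴)(317)/807 = 4.40×10⁻⁵ mol/L
[I⁻] = (3.78×10⁻³)(490)/807 = 2.30×10⁻³ mol/L
Q = [Pb²⁺][I⁻]^2 = 2.32×10⁻¹⁰
Q < Ksp (2.32×10⁻¹⁰ vs 1.37×10⁻⁸); the solution remains unsaturated and no precipitate forms.

No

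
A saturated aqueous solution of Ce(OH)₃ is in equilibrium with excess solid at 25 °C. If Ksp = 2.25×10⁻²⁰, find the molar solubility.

Ce(OH)₃(s) ⇌ Ce³⁺(aq) + 3 OH⁻(aq)
Let s be the molar solubility. Then [Ce³⁺] = s and [OH⁻] = 3s.
Ksp = [Ce³⁺][OH⁻]^3 = s · (3s)^3 = 27s^4
27s^4 = 2.25×10⁻²⁰  ⇒  s^4 = 8.33×10⁻²²
s = (8.33×10⁻²²)^(1/4) = 5.37×10⁻⁶ M

5.37×10⁻⁶ M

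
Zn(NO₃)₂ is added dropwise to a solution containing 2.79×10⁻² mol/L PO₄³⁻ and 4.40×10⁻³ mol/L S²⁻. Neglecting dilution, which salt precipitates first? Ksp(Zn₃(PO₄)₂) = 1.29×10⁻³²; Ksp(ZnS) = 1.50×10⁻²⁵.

ZnS

A salt starts to precipitate once the ion product Q reaches its Ksp.
For Zn₃(PO₄)₂: [Zn²⁺] = (Ksp/[PO₄³⁻]^2)^(1/3) = 2.55×10⁻¹⁰ mol/L
For ZnS: [Zn²⁺] = (Ksp/[S²⁻]) = 3.41×10⁻²³ mol/L
The smaller threshold [Zn²⁺] is reached first, so ZnS precipitates first.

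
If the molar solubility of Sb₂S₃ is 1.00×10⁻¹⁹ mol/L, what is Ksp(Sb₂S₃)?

Ksp = 1.08×10⁻⁹³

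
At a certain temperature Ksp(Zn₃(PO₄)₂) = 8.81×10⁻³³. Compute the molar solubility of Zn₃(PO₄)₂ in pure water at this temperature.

1.52×10⁻⁷ M

Zn₃(PO₄)₂(s) ⇌ 3 Zn²⁺(aq) + 2 PO₄³⁻(aq)
For each mole of Zn₃(PO₄)₂ that dissolves per liter, [Zn²⁺] = 3s and [PO₄³⁻] = 2s; let s denote this solubility.
Ksp = [Zn²⁺]^3[PO₄³⁻]^2 = (3s)^3 · (2s)^2 = 108s^5
108s^5 = 8.81×10⁻³³  ⇒  s^5 = 8.16×10⁻³⁵
s = (8.16×10⁻³⁵)^(1/5) = 1.52×10⁻⁷ mol/L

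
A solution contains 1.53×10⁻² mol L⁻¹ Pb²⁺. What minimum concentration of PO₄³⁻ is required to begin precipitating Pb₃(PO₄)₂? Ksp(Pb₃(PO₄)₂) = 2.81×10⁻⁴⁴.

Precipitation of each salt begins when its ion product equals Ksp.
Pb₃(PO₄)₂(s) ⇌ 3 Pb²⁺(aq) + 2 PO₄³⁻(aq)
Ksp = [Pb²⁺]^3[PO₄³⁻]^2 = [PO₄³⁻]^2(1.53×10⁻²)^3
[PO₄³⁻]^2 = 2.81×10⁻⁴⁴ / (1.53×10⁻²)^3 = 7.85×10⁻³⁹
[PO₄³⁻] = 8.86×10⁻²⁰ mol L⁻¹

8.86×10⁻²⁰ M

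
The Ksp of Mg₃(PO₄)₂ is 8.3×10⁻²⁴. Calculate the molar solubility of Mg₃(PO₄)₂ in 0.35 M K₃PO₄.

1.4×10⁻⁸ M

Mg₃(PO₄)₂(s) ⇌ 3 Mg²⁺(aq) + 2 PO₄³⁻(aq)
PO₄³⁻ is already present at 0.35 M. If s mol/L of Mg₃(PO₄)₂ dissolves, [Mg²⁺] = 3s while [PO₄³⁻] ≈ 0.35 M.
Ksp = [Mg²⁺]^3[PO₄³⁻]^2 = (3s)^3(0.35)^2
(3s)^3 = 8.3×10⁻²⁴ / (0.35)^2 = 6.8×10⁻²³
s = 1.4×10⁻⁸ M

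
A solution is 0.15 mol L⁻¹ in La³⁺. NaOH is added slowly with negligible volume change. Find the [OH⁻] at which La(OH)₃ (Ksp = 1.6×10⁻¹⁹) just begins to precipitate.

Each salt precipitates once Q = Ksp for that salt.
La(OH)₃(s) ⇌ La³⁺(aq) + 3 OH⁻(aq)
Ksp = [La³⁺][OH⁻]^3 = [OH⁻]^3(0.15)
[OH⁻]^3 = 1.6×10⁻¹⁹ / (0.15) = 1.1×10⁻¹⁸
[OH⁻] = 1.0×10⁻⁶ mol L⁻¹

1.0×10⁻⁶ M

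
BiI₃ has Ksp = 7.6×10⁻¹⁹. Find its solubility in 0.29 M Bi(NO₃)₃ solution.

4.6×10⁻⁷ M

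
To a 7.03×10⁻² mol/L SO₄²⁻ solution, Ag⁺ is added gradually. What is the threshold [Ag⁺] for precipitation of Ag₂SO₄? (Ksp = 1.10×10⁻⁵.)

1.25×10⁻² M

Each salt precipitates once Q = Ksp for that salt.
Ag₂SO₄(s) ⇌ 2 Ag⁺(aq) + SO₄²⁻(aq)
Ksp = [Ag⁺]^2[SO₄²⁻] = [Ag⁺]^2(7.03×10⁻²)
[Ag⁺]^2 = 1.10×10⁻⁵ / (7.03×10⁻²) = 1.56×10⁻⁴
[Ag⁺] = 1.25×10⁻² mol/L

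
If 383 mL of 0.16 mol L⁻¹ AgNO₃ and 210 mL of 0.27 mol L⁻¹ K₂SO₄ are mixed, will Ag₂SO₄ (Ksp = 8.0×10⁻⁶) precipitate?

Total volume after mixing = 383 + 210 = 593 mL.
[Ag⁺] = (0.16)(383)/593 = 0.10 mol L⁻¹
[SO₄²⁻] = (0.27)(210)/593 = 9.6×10⁻² mol L⁻¹
Q = [Ag⁺]^2[SO₄²⁻] = 1.0×10⁻³
Because Q > Ksp (1.0×10⁻³ vs 8.0×10⁻⁶), a precipitate of Ag₂SO₄ forms.

Yes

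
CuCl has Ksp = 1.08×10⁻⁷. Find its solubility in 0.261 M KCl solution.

CuCl(s) ⇌ Cu⁺(aq) + Cl⁻(aq)
Cl⁻ is already present at 0.261 M. If s mol/L of CuCl dissolves, [Cu⁺] = s while [Cl⁻] ≈ 0.261 M.
Ksp = [Cu⁺][Cl⁻] = s(0.261)
s = 1.08×10⁻⁷ / (0.261) = 4.14×10⁻⁷
s = 4.14×10⁻⁷ M

4.14×10⁻⁷ M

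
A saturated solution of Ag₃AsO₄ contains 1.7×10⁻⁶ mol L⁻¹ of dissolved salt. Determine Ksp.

Ag₃AsO₄(s) ⇌ 3 Ag⁺(aq) + AsO₄³⁻(aq)
With molar solubility s: [Ag⁺] = 3s, [AsO₄³⁻] = s.
Ksp = [Ag⁺]^3[AsO₄³⁻] = (3s)^3 · s = 27s^4
Ksp = 27 × (1.7×10⁻⁶)^4 = 2.3×10⁻²²

Ksp = 2.3×10⁻²²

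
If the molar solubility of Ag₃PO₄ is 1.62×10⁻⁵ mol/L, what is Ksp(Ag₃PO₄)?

Ksp = 1.86×10⁻¹⁸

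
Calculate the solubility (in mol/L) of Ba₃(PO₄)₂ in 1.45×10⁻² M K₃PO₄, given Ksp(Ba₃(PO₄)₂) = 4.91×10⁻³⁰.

Ba₃(PO₄)₂(s) ⇌ 3 Ba²⁺(aq) + 2 PO₄³⁻(aq)
Let s be the solubility of Ba₃(PO₄)₂ here. The common ion gives [PO₄³⁻] ≈ 1.45×10⁻² M, and [Ba²⁺] = 3s.
Ksp = [Ba²⁺]^3[PO₄³⁻]^2 = (3s)^3(1.45×10⁻²)^2
(3s)^3 = 4.91×10⁻³⁰ / (1.45×10⁻²)^2 = 2.34×10⁻²⁶
s = 9.53×10⁻¹⁰ M

9.53×10⁻¹⁰ M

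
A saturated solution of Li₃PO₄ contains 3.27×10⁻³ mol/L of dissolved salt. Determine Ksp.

Li₃PO₄(s) ⇌ 3 Li⁺(aq) + PO₄³⁻(aq)
If s mol/L of Li₃PO₄ dissolves, [Li⁺] = 3s and [PO₄³⁻] = s.
Ksp = [Li⁺]^3[PO₄³⁻] = (3s)^3 · s = 27s^4
Ksp = 27 × (3.27×10⁻³)^4 = 3.09×10⁻⁹

Ksp = 3.09×10⁻⁹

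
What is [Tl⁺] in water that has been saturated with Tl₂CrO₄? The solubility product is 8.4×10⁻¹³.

1.2×10⁻⁴ M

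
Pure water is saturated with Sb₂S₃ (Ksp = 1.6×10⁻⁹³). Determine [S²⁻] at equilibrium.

3.2×10⁻¹⁹ M

Sb₂S₃(s) ⇌ 2 Sb³⁺(aq) + 3 S²⁻(aq)
Let s be the molar solubility. Then [Sb³⁺] = 2s and [S²⁻] = 3s.
Ksp = [Sb³⁺]^2[S²⁻]^3 = (2s)^2 · (3s)^3 = 108s^5 = 1.6×10⁻⁹³
s = 1.1×10⁻¹⁹ mol/L
[S²⁻] = 3s = 3.2×10⁻¹⁹ mol/L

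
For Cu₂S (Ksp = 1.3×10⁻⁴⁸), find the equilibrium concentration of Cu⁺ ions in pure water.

Cu₂S(s) ⇌ 2 Cu⁺(aq) + S²⁻(aq)
Call the molar solubility s, so that [Cu⁺] = 2s and [S²⁻] = s.
Ksp = [Cu⁺]^2[S²⁻] = (2s)^2 · s = 4s^3 = 1.3×10⁻⁴⁸
s = 6.9×10⁻¹⁷ mol L⁻¹
[Cu⁺] = 2s = 1.4×10⁻¹⁶ mol L⁻¹

1.4×10⁻¹⁶ M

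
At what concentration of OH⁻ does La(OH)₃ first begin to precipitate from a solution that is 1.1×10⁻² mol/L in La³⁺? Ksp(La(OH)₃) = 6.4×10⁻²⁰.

1.8×10⁻⁶ M

A salt starts to precipitate once the ion product Q reaches its Ksp.
La(OH)₃(s) ⇌ La³⁺(aq) + 3 OH⁻(aq)
Ksp = [La³⁺][OH⁻]^3 = [OH⁻]^3(1.1×10⁻²)
[OH⁻]^3 = 6.4×10⁻²⁰ / (1.1×10⁻²) = 5.8×10⁻¹⁸
[OH⁻] = 1.8×10⁻⁶ mol/L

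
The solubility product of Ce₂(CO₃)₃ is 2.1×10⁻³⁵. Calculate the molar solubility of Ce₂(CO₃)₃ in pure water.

Ce₂(CO₃)₃(s) ⇌ 2 Ce³⁺(aq) + 3 CO₃²⁻(aq)
With molar solubility s: [Ce³⁺] = 2s, [CO₃²⁻] = 3s.
Ksp = [Ce³⁺]^2[CO₃²⁻]^3 = (2s)^2 · (3s)^3 = 108s^5
108s^5 = 2.1×10⁻³⁵  ⇒  s^5 = 1.9×10⁻³⁷
s = 4.5×10⁻⁸ mol/L

4.5×10⁻⁸ M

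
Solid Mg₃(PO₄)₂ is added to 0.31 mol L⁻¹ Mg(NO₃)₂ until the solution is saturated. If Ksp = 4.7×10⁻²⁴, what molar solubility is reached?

Mg₃(PO₄)₂(s) ⇌ 3 Mg²⁺(aq) + 2 PO₄³⁻(aq)
Let s be the solubility of Mg₃(PO₄)₂ here. The common ion gives [Mg²⁺] ≈ 0.31 mol L⁻¹, and [PO₄³⁻] = 2s.
Ksp = [Mg²⁺]^3[PO₄³⁻]^2 = (0.31)^3(2s)^2
(2s)^2 = 4.7×10⁻²⁴ / (0.31)^3 = 1.6×10⁻²²
s = 6.3×10⁻¹² mol L⁻¹

6.3×10⁻¹² M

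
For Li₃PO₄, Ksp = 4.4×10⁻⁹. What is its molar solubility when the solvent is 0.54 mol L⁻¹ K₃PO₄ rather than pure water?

Li₃PO₄(s) ⇌ 3 Li⁺(aq) + PO₄³⁻(aq)
With PO₄³⁻ already at 0.54 mol L⁻¹ and s small, take [PO₄³⁻] ≈ 0.54 mol L⁻¹ and [Li⁺] = 3s.
Ksp = [Li⁺]^3[PO₄³⁻] = (3s)^3(0.54)
(3s)^3 = 4.4×10⁻⁹ / (0.54) = 8.1×10⁻⁹
s = 6.7×10⁻⁴ mol L⁻¹

6.7×10⁻⁴ M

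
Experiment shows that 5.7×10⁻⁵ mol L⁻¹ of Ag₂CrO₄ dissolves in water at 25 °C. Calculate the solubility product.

Ag₂CrO₄(s) ⇌ 2 Ag⁺(aq) + CrO₄²⁻(aq)
With molar solubility s: [Ag⁺] = 2s, [CrO₄²⁻] = s.
Ksp = [Ag⁺]^2[CrO₄²⁻] = (2s)^2 · s = 4s^3
Ksp = 4 × (5.7×10⁻⁵)^3 = 7.4×10⁻¹³

Ksp = 7.4×10⁻¹³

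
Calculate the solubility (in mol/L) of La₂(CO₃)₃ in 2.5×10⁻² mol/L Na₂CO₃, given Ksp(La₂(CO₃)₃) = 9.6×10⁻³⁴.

La₂(CO₃)₃(s) ⇌ 2 La³⁺(aq) + 3 CO₃²⁻(aq)
The solution already contains CO₃²⁻ at 2.5×10⁻² mol/L. Let s be the molar solubility of La₂(CO₃)₃.
[CO₃²⁻] ≈ 2.5×10⁻² mol/L (common ion dominates); [La³⁺] = 2s.
Ksp = [La³⁺]^2[CO₃²⁻]^3 = (2s)^2(2.5×10⁻²)^3
(2s)^2 = 9.6×10⁻³⁴ / (2.5×10⁻²)^3 = 6.1×10⁻²⁹
s = 3.9×10⁻¹⁵ mol/L

3.9×10⁻¹⁵ M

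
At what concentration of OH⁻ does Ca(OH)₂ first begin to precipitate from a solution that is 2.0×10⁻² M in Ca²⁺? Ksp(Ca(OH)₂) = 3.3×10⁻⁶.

Each salt precipitates once Q = Ksp for that salt.
Ca(OH)₂(s) ⇌ Ca²⁺(aq) + 2 OH⁻(aq)
Ksp = [Ca²⁺][OH⁻]^2 = [OH⁻]^2(2.0×10⁻²)
[OH⁻]^2 = 3.3×10⁻⁶ / (2.0×10⁻²) = 1.7×10⁻⁴
[OH⁻] = 1.3×10⁻² M

1.3×10⁻² M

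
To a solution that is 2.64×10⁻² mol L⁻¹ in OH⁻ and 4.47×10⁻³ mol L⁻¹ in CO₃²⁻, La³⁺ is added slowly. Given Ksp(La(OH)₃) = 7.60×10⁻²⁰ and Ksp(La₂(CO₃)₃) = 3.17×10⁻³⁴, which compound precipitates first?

A salt starts to precipitate once the ion product Q reaches its Ksp.
For La(OH)₃: [La³⁺] = (Ksp/[OH⁻]^3) = 4.13×10⁻¹⁵ mol L⁻¹
For La₂(CO₃)₃: [La³⁺] = (Ksp/[CO₃²⁻]^3)^(1/2) = 5.96×10⁻¹⁴ mol L⁻¹
The smaller threshold [La³⁺] is reached first, so La(OH)₃ precipitates first.

La(OH)₃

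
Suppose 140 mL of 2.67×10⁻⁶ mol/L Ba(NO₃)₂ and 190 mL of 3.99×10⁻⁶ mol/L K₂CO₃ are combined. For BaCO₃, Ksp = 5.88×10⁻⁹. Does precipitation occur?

The combined volume is 330 mL.
[Ba²⁺] = (2.67×10⁻⁶)(140)/330 = 1.13×10⁻⁶ mol/L
[CO₃²⁻] = (3.99×10⁻⁶)(190)/330 = 2.30×10⁻⁶ mol/L
Q = [Ba²⁺][CO₃²⁻] = 2.60×10⁻¹²
Q < Ksp (2.60×10⁻¹² vs 5.88×10⁻⁹); the solution remains unsaturated and no precipitate forms.

No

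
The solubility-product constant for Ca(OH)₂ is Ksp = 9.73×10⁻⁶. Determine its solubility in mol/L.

Ca(OH)₂(s) ⇌ Ca²⁺(aq) + 2 OH⁻(aq)
With molar solubility s: [Ca²⁺] = s, [OH⁻] = 2s.
Ksp = [Ca²⁺][OH⁻]^2 = s · (2s)^2 = 4s^3
4s^3 = 9.73×10⁻⁶  ⇒  s^3 = 2.43×10⁻⁶
Taking the 3rd root, s = 1.34×10⁻² M.

1.34×10⁻² M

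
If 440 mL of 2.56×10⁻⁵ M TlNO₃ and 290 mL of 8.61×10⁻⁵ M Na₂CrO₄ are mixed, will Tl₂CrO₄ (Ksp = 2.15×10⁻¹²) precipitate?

No

The combined volume is 730 mL.
[Tl⁺] = (2.56×10⁻⁵)(440)/730 = 1.54×10⁻⁵ M
[CrO₄²⁻] = (8.61×10⁻⁵)(290)/730 = 3.42×10⁻⁵ M
Q = [Tl⁺]^2[CrO₄²⁻] = 8.14×10⁻¹⁵
Q = 8.14×10⁻¹⁵ < Ksp = 2.15×10⁻¹², so the solution is unsaturated and no precipitate forms.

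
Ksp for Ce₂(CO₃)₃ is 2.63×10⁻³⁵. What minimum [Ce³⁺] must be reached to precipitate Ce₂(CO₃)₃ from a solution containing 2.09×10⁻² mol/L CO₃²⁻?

1.70×10⁻¹⁵ M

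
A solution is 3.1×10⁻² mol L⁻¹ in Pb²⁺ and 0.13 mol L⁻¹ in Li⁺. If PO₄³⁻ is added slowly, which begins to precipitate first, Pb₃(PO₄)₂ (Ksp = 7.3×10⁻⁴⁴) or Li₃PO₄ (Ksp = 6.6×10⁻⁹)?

The threshold for precipitation is Q = Ksp.
For Pb₃(PO₄)₂: [PO₄³⁻] = (Ksp/[Pb²⁺]^3)^(1/2) = 5.0×10⁻²⁰ mol L⁻¹
For Li₃PO₄: [PO₄³⁻] = (Ksp/[Li⁺]^3) = 3.0×10⁻⁶ mol L⁻¹
Since Pb₃(PO₄)₂ needs less PO₄³⁻ to reach saturation, it precipitates first.

Pb₃(PO₄)₂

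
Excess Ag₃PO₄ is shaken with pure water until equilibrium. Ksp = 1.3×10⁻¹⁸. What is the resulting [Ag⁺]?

4.4×10⁻⁵ M

Ag₃PO₄(s) ⇌ 3 Ag⁺(aq) + PO₄³⁻(aq)
If s mol/L of Ag₃PO₄ dissolves, [Ag⁺] = 3s and [PO₄³⁻] = s.
Ksp = [Ag⁺]^3[PO₄³⁻] = (3s)^3 · s = 27s^4 = 1.3×10⁻¹⁸
s = 1.5×10⁻⁵ M
[Ag⁺] = 3s = 4.4×10⁻⁵ M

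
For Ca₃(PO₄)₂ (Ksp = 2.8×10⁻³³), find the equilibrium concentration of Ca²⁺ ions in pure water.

Ca₃(PO₄)₂(s) ⇌ 3 Ca²⁺(aq) + 2 PO₄³⁻(aq)
With molar solubility s: [Ca²⁺] = 3s, [PO₄³⁻] = 2s.
Ksp = [Ca²⁺]^3[PO₄³⁻]^2 = (3s)^3 · (2s)^2 = 108s^5 = 2.8×10⁻³³
s = 1.2×10⁻⁷ mol/L
[Ca²⁺] = 3s = 3.6×10⁻⁷ mol/L

3.6×10⁻⁷ M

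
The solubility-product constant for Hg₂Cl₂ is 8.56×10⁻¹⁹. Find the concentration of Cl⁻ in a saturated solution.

1.20×10⁻⁶ M

Hg₂Cl₂(s) ⇌ Hg₂²⁺(aq) + 2 Cl⁻(aq)
For each mole of Hg₂Cl₂ that dissolves per liter, [Hg₂²⁺] = s and [Cl⁻] = 2s; let s denote this solubility.
Ksp = [Hg₂²⁺][Cl⁻]^2 = s · (2s)^2 = 4s^3 = 8.56×10⁻¹⁹
s = 5.98×10⁻⁷ mol L⁻¹
[Cl⁻] = 2s = 1.20×10⁻⁶ mol L⁻¹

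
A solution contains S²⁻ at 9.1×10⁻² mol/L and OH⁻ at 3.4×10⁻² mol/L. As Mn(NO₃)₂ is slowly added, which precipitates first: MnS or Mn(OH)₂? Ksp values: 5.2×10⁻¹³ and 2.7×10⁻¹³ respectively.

The threshold for precipitation is Q = Ksp.
For MnS: [Mn²⁺] = (Ksp/[S²⁻]) = 5.7×10⁻¹² mol/L
For Mn(OH)₂: [Mn²⁺] = (Ksp/[OH⁻]^2) = 2.3×10⁻¹⁰ mol/L
Since MnS needs less Mn²⁺ to reach saturation, it precipitates first.

MnS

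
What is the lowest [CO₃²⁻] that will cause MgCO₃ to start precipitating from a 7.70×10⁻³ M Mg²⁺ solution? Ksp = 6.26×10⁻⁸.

8.13×10⁻⁶ M

Each salt precipitates once Q = Ksp for that salt.
MgCO₃(s) ⇌ Mg²⁺(aq) + CO₃²⁻(aq)
Ksp = [Mg²⁺][CO₃²⁻] = [CO₃²⁻](7.70×10⁻³)
[CO₃²⁻] = 6.26×10⁻⁸ / (7.70×10⁻³) = 8.13×10⁻⁶
[CO₃²⁻] = 8.13×10⁻⁶ M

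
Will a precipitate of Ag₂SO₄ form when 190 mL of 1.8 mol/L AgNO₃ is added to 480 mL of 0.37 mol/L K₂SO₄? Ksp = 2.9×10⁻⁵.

Yes

Total volume after mixing = 190 + 480 = 670 mL.
[Ag⁺] = (1.8)(190)/670 = 0.51 mol/L
[SO₄²⁻] = (0.37)(480)/670 = 0.27 mol/L
Q = [Ag⁺]^2[SO₄²⁻] = 6.9×10⁻²
Q = 6.9×10⁻² > Ksp = 2.9×10⁻⁵, so the solution is supersaturated and Ag₂SO₄ precipitates.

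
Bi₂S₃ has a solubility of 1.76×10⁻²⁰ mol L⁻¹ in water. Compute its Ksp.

Ksp = 1.82×10⁻⁹⁷

Bi₂S₃(s) ⇌ 2 Bi³⁺(aq) + 3 S²⁻(aq)
Call the molar solubility s, so that [Bi³⁺] = 2s and [S²⁻] = 3s.
Ksp = [Bi³⁺]^2[S²⁻]^3 = (2s)^2 · (3s)^3 = 108s^5
Ksp = 108 × (1.76×10⁻²⁰)^5 = 1.82×10⁻⁹⁷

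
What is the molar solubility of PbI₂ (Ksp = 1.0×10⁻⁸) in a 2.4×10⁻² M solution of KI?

PbI₂(s) ⇌ Pb²⁺(aq) + 2 I⁻(aq)
The solution already contains I⁻ at 2.4×10⁻² M. Let s be the molar solubility of PbI₂.
[I⁻] ≈ 2.4×10⁻² M (common ion dominates); [Pb²⁺] = s.
Ksp = [Pb²⁺][I⁻]^2 = s(2.4×10⁻²)^2
s = 1.0×10⁻⁸ / (2.4×10⁻²)^2 = 1.7×10⁻⁵
s = 1.7×10⁻⁵ M

1.7×10⁻⁵ M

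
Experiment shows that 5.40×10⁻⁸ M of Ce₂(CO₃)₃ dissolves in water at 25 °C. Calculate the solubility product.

Ksp = 4.96×10⁻³⁵

Ce₂(CO₃)₃(s) ⇌ 2 Ce³⁺(aq) + 3 CO₃²⁻(aq)
With molar solubility s: [Ce³⁺] = 2s, [CO₃²⁻] = 3s.
Ksp = [Ce³⁺]^2[CO₃²⁻]^3 = (2s)^2 · (3s)^3 = 108s^5
Ksp = 108 × (5.40×10⁻⁸)^5 = 4.96×10⁻³⁵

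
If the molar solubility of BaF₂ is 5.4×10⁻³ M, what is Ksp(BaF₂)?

BaF₂(s) ⇌ Ba²⁺(aq) + 2 F⁻(aq)
If s mol/L of BaF₂ dissolves, [Ba²⁺] = s and [F⁻] = 2s.
Ksp = [Ba²⁺][F⁻]^2 = s · (2s)^2 = 4s^3
Ksp = 4 × (5.4×10⁻³)^3 = 6.3×10⁻⁷

Ksp = 6.3×10⁻⁷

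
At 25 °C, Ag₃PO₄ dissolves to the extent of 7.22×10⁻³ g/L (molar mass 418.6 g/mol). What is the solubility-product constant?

Ksp = 2.39×10⁻¹⁸

s = (7.22×10⁻³ g L⁻¹)/(418.6 g mol⁻¹) = 1.7248×10⁻⁵ M
Ag₃PO₄(s) ⇌ 3 Ag⁺(aq) + PO₄³⁻(aq)
For each mole of Ag₃PO₄ that dissolves per liter, [Ag⁺] = 3s and [PO₄³⁻] = s; let s denote this solubility.
Ksp = [Ag⁺]^3[PO₄³⁻] = (3s)^3 · s = 27s^4
Ksp = 27 × (1.7248×10⁻⁵)^4 = 2.39×10⁻¹⁸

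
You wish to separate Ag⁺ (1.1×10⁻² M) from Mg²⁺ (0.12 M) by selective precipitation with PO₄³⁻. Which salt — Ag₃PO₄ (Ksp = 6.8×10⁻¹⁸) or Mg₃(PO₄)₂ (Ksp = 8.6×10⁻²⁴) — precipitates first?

Ag₃PO₄

Precipitation begins when Q = Ksp.
For Ag₃PO₄: [PO₄³⁻] = (Ksp/[Ag⁺]^3) = 5.1×10⁻¹² M
For Mg₃(PO₄)₂: [PO₄³⁻] = (Ksp/[Mg²⁺]^3)^(1/2) = 7.1×10⁻¹¹ M
The smaller threshold [PO₄³⁻] is reached first, so Ag₃PO₄ precipitates first.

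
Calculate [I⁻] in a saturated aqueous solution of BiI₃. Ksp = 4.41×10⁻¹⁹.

BiI₃(s) ⇌ Bi³⁺(aq) + 3 I⁻(aq)
For each mole of BiI₃ that dissolves per liter, [Bi³⁺] = s and [I⁻] = 3s; let s denote this solubility.
Ksp = [Bi³⁺][I⁻]^3 = s · (3s)^3 = 27s^4 = 4.41×10⁻¹⁹
s = 1.13×10⁻⁵ mol L⁻¹
[I⁻] = 3s = 3.39×10⁻⁵ mol L⁻¹

3.39×10⁻⁵ M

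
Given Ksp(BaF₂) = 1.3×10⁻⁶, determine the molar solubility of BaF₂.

6.9×10⁻³ M

BaF₂(s) ⇌ Ba²⁺(aq) + 2 F⁻(aq)
Let s be the molar solubility. Then [Ba²⁺] = s and [F⁻] = 2s.
Ksp = [Ba²⁺][F⁻]^2 = s · (2s)^2 = 4s^3
4s^3 = 1.3×10⁻⁶  ⇒  s^3 = 3.3×10⁻⁷
s = 6.9×10⁻³ M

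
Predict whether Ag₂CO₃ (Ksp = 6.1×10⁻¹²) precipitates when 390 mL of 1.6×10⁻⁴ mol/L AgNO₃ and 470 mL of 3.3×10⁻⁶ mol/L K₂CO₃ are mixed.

No

After mixing, V = 390 mL + 470 mL = 860 mL.
[Ag⁺] = (1.6×10⁻⁴)(390)/860 = 7.3×10⁻⁵ mol/L
[CO₃²⁻] = (3.3×10⁻⁶)(470)/860 = 1.8×10⁻⁶ mol/L
Q = [Ag⁺]^2[CO₃²⁻] = 9.5×10⁻¹⁵
Q < Ksp (9.5×10⁻¹⁵ vs 6.1×10⁻¹²); the solution remains unsaturated and no precipitate forms.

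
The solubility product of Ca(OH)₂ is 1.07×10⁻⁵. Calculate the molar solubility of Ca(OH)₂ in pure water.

Ca(OH)₂(s) ⇌ Ca²⁺(aq) + 2 OH⁻(aq)
For each mole of Ca(OH)₂ that dissolves per liter, [Ca²⁺] = s and [OH⁻] = 2s; let s denote this solubility.
Ksp = [Ca²⁺][OH⁻]^2 = s · (2s)^2 = 4s^3
4s^3 = 1.07×10⁻⁵  ⇒  s^3 = 2.68×10⁻⁶
s = (2.68×10⁻⁶)^(1/3) = 1.39×10⁻² M

1.39×10⁻² M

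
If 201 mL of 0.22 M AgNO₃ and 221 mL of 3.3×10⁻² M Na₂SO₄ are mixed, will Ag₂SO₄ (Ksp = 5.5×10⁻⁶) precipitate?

Yes

The combined volume is 422 mL.
[Ag⁺] = (0.22)(201)/422 = 0.10 M
[SO₄²⁻] = (3.3×10⁻²)(221)/422 = 1.7×10⁻² M
Q = [Ag⁺]^2[SO₄²⁻] = 1.9×10⁻⁴
Because Q > Ksp (1.9×10⁻⁴ vs 5.5×10⁻⁶), a precipitate of Ag₂SO₄ forms.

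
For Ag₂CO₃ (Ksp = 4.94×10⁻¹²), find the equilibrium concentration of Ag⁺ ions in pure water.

Ag₂CO₃(s) ⇌ 2 Ag⁺(aq) + CO₃²⁻(aq)
Call the molar solubility s, so that [Ag⁺] = 2s and [CO₃²⁻] = s.
Ksp = [Ag⁺]^2[CO₃²⁻] = (2s)^2 · s = 4s^3 = 4.94×10⁻¹²
s = 1.07×10⁻⁴ mol/L
[Ag⁺] = 2s = 2.15×10⁻⁴ mol/L

2.15×10⁻⁴ M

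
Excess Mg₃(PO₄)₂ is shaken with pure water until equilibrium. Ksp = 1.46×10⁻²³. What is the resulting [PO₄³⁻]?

Mg₃(PO₄)₂(s) ⇌ 3 Mg²⁺(aq) + 2 PO₄³⁻(aq)
If s mol/L of Mg₃(PO₄)₂ dissolves, [Mg²⁺] = 3s and [PO₄³⁻] = 2s.
Ksp = [Mg²⁺]^3[PO₄³⁻]^2 = (3s)^3 · (2s)^2 = 108s^5 = 1.46×10⁻²³
s = 1.06×10⁻⁵ mol L⁻¹
[PO₄³⁻] = 2s = 2.12×10⁻⁵ mol L⁻¹

2.12×10⁻⁵ M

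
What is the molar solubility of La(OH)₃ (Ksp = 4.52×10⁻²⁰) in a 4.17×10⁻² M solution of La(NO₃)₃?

3.42×10⁻⁷ M

La(OH)₃(s) ⇌ La³⁺(aq) + 3 OH⁻(aq)
With La³⁺ already at 4.17×10⁻² M and s small, take [La³⁺] ≈ 4.17×10⁻² M and [OH⁻] = 3s.
Ksp = [La³⁺][OH⁻]^3 = (4.17×10⁻²)(3s)^3
(3s)^3 = 4.52×10⁻²⁰ / (4.17×10⁻²) = 1.08×10⁻¹⁸
s = 3.42×10⁻⁷ M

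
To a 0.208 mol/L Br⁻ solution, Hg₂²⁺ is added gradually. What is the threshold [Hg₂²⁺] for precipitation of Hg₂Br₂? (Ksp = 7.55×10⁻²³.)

Precipitation of each salt begins when its ion product equals Ksp.
Hg₂Br₂(s) ⇌ Hg₂²⁺(aq) + 2 Br⁻(aq)
Ksp = [Hg₂²⁺][Br⁻]^2 = [Hg₂²⁺](0.208)^2
[Hg₂²⁺] = 7.55×10⁻²³ / (0.208)^2 = 1.75×10⁻²¹
[Hg₂²⁺] = 1.75×10⁻²¹ mol/L

1.75×10⁻²¹ M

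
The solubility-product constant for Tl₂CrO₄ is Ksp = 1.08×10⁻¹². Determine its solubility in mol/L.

6.46×10⁻⁵ M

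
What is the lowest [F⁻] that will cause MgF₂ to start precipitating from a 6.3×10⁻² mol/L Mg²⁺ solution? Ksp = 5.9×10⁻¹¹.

3.1×10⁻⁵ M

A salt starts to precipitate once the ion product Q reaches its Ksp.
MgF₂(s) ⇌ Mg²⁺(aq) + 2 F⁻(aq)
Ksp = [Mg²⁺][F⁻]^2 = [F⁻]^2(6.3×10⁻²)
[F⁻]^2 = 5.9×10⁻¹¹ / (6.3×10⁻²) = 9.4×10⁻¹⁰
[F⁻] = 3.1×10⁻⁵ mol/L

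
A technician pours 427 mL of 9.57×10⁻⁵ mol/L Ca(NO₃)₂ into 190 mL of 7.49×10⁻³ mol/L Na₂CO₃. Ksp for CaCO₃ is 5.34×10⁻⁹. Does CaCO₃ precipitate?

Yes

The combined volume is 617 mL.
[Ca²⁺] = (9.57×10⁻⁵)(427)/617 = 6.62×10⁻⁵ mol/L
[CO₃²⁻] = (7.49×10⁻³)(190)/617 = 2.31×10⁻³ mol/L
Q = [Ca²⁺][CO₃²⁻] = 1.53×10⁻⁷
Q = 1.53×10⁻⁷ > Ksp = 5.34×10⁻⁹, so the solution is supersaturated and CaCO₃ precipitates.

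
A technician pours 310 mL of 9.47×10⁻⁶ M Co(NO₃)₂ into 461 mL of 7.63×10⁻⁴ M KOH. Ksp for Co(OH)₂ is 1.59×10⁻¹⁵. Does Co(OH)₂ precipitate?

Yes

Total volume after mixing = 310 + 461 = 771 mL.
[Co²⁺] = (9.47×10⁻⁶)(310)/771 = 3.81×10⁻⁶ M
[OH⁻] = (7.63×10⁻⁴)(461)/771 = 4.56×10⁻⁴ M
Q = [Co²⁺][OH⁻]^2 = 7.93×10⁻¹³
Because Q > Ksp (7.93×10⁻¹³ vs 1.59×10⁻¹⁵), a precipitate of Co(OH)₂ forms.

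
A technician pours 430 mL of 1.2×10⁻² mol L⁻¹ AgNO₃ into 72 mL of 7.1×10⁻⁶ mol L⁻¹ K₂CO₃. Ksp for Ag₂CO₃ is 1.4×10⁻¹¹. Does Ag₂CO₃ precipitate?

After mixing, V = 430 mL + 72 mL = 502 mL.
[Ag⁺] = (1.2×10⁻²)(430)/502 = 1.0×10⁻² mol L⁻¹
[CO₃²⁻] = (7.1×10⁻⁶)(72)/502 = 1.0×10⁻⁶ mol L⁻¹
Q = [Ag⁺]^2[CO₃²⁻] = 1.1×10⁻¹⁰
Q = 1.1×10⁻¹⁰ > Ksp = 1.4×10⁻¹¹, so the solution is supersaturated and Ag₂CO₃ precipitates.

Yes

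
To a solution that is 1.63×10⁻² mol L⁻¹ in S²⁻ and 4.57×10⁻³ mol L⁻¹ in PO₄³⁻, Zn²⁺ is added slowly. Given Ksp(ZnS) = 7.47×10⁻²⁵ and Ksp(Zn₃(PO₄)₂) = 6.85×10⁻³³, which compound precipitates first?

The threshold for precipitation is Q = Ksp.
For ZnS: [Zn²⁺] = (Ksp/[S²⁻]) = 4.58×10⁻²³ mol L⁻¹
For Zn₃(PO₄)₂: [Zn²⁺] = (Ksp/[PO₄³⁻]^2)^(1/3) = 6.90×10⁻¹⁰ mol L⁻¹
The smaller threshold [Zn²⁺] is reached first, so ZnS precipitates first.

ZnS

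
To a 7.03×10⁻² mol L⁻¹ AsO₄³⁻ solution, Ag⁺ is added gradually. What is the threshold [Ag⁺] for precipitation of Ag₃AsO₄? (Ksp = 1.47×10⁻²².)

A salt starts to precipitate once the ion product Q reaches its Ksp.
Ag₃AsO₄(s) ⇌ 3 Ag⁺(aq) + AsO₄³⁻(aq)
Ksp = [Ag⁺]^3[AsO₄³⁻] = [Ag⁺]^3(7.03×10⁻²)
[Ag⁺]^3 = 1.47×10⁻²² / (7.03×10⁻²) = 2.09×10⁻²¹
[Ag⁺] = 1.28×10⁻⁷ mol L⁻¹

1.28×10⁻⁷ M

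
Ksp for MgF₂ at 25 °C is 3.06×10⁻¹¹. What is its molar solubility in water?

MgF₂(s) ⇌ Mg²⁺(aq) + 2 F⁻(aq)
With molar solubility s: [Mg²⁺] = s, [F⁻] = 2s.
Ksp = [Mg²⁺][F⁻]^2 = s · (2s)^2 = 4s^3
4s^3 = 3.06×10⁻¹¹  ⇒  s^3 = 7.65×10⁻¹²
s = 1.97×10⁻⁴ mol/L

1.97×10⁻⁴ M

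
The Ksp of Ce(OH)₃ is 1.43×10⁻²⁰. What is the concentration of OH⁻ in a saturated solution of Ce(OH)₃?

1.44×10⁻⁵ M

Ce(OH)₃(s) ⇌ Ce³⁺(aq) + 3 OH⁻(aq)
Call the molar solubility s, so that [Ce³⁺] = s and [OH⁻] = 3s.
Ksp = [Ce³⁺][OH⁻]^3 = s · (3s)^3 = 27s^4 = 1.43×10⁻²⁰
s = 4.80×10⁻⁶ M
[OH⁻] = 3s = 1.44×10⁻⁵ M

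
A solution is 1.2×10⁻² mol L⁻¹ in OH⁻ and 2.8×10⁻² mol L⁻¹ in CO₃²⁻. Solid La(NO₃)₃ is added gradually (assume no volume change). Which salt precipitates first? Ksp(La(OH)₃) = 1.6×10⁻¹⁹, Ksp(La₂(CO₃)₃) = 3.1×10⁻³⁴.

La₂(CO₃)₃

The threshold for precipitation is Q = Ksp.
For La(OH)₃: [La³⁺] = (Ksp/[OH⁻]^3) = 9.3×10⁻¹⁴ mol L⁻¹
For La₂(CO₃)₃: [La³⁺] = (Ksp/[CO₃²⁻]^3)^(1/2) = 3.8×10⁻¹⁵ mol L⁻¹
The smaller threshold [La³⁺] is reached first, so La₂(CO₃)₃ precipitates first.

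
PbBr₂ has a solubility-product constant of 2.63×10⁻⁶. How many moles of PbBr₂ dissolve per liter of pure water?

8.70×10⁻³ M

PbBr₂(s) ⇌ Pb²⁺(aq) + 2 Br⁻(aq)
With molar solubility s: [Pb²⁺] = s, [Br⁻] = 2s.
Ksp = [Pb²⁺][Br⁻]^2 = s · (2s)^2 = 4s^3
4s^3 = 2.63×10⁻⁶  ⇒  s^3 = 6.58×10⁻⁷
Taking the 3rd root, s = 8.70×10⁻³ mol/L.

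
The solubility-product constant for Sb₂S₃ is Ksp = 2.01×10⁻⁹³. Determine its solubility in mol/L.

Sb₂S₃(s) ⇌ 2 Sb³⁺(aq) + 3 S²⁻(aq)
If s mol/L of Sb₂S₃ dissolves, [Sb³⁺] = 2s and [S²⁻] = 3s.
Ksp = [Sb³⁺]^2[S²⁻]^3 = (2s)^2 · (3s)^3 = 108s^5
108s^5 = 2.01×10⁻⁹³  ⇒  s^5 = 1.86×10⁻⁹⁵
Taking the 5th root, s = 1.13×10⁻¹⁹ mol L⁻¹.

1.13×10⁻¹⁹ M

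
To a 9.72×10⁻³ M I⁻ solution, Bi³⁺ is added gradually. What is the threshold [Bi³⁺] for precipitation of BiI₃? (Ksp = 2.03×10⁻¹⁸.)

2.21×10⁻¹² M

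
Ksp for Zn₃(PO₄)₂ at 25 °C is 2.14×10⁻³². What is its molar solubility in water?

1.82×10⁻⁷ M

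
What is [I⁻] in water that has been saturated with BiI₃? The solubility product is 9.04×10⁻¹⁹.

BiI₃(s) ⇌ Bi³⁺(aq) + 3 I⁻(aq)
Let s be the molar solubility. Then [Bi³⁺] = s and [I⁻] = 3s.
Ksp = [Bi³⁺][I⁻]^3 = s · (3s)^3 = 27s^4 = 9.04×10⁻¹⁹
s = 1.35×10⁻⁵ M
[I⁻] = 3s = 4.06×10⁻⁵ M

4.06×10⁻⁵ M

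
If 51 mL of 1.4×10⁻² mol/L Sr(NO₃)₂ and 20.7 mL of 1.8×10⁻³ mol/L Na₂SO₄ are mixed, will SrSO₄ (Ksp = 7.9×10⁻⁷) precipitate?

Yes

Total volume after mixing = 51 + 20.7 = 71.7 mL.
[Sr²⁺] = (1.4×10⁻²)(51)/71.7 = 1.0×10⁻² mol/L
[SO₄²⁻] = (1.8×10⁻³)(20.7)/71.7 = 5.2×10⁻⁴ mol/L
Q = [Sr²⁺][SO₄²⁻] = 5.2×10⁻⁶
Q = 5.2×10⁻⁶ > Ksp = 7.9×10⁻⁷, so the solution is supersaturated and SrSO₄ precipitates.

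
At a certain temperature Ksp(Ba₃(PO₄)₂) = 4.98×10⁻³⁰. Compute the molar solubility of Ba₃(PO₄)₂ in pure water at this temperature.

Ba₃(PO₄)₂(s) ⇌ 3 Ba²⁺(aq) + 2 PO₄³⁻(aq)
For each mole of Ba₃(PO₄)₂ that dissolves per liter, [Ba²⁺] = 3s and [PO₄³⁻] = 2s; let s denote this solubility.
Ksp = [Ba²⁺]^3[PO₄³⁻]^2 = (3s)^3 · (2s)^2 = 108s^5
108s^5 = 4.98×10⁻³⁰  ⇒  s^5 = 4.61×10⁻³²
Taking the 5th root, s = 5.40×10⁻⁷ mol L⁻¹.

5.40×10⁻⁷ M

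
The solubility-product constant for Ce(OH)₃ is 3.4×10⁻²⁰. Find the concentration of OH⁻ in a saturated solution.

1.8×10⁻⁵ M

Ce(OH)₃(s) ⇌ Ce³⁺(aq) + 3 OH⁻(aq)
With molar solubility s: [Ce³⁺] = s, [OH⁻] = 3s.
Ksp = [Ce³⁺][OH⁻]^3 = s · (3s)^3 = 27s^4 = 3.4×10⁻²⁰
s = 6.0×10⁻⁶ M
[OH⁻] = 3s = 1.8×10⁻⁵ M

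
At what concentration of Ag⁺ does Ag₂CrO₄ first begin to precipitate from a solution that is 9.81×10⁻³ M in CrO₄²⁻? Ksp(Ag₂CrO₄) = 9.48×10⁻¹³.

Each salt precipitates once Q = Ksp for that salt.
Ag₂CrO₄(s) ⇌ 2 Ag⁺(aq) + CrO₄²⁻(aq)
Ksp = [Ag⁺]^2[CrO₄²⁻] = [Ag⁺]^2(9.81×10⁻³)
[Ag⁺]^2 = 9.48×10⁻¹³ / (9.81×10⁻³) = 9.66×10⁻¹¹
[Ag⁺] = 9.83×10⁻⁶ M

9.83×10⁻⁶ M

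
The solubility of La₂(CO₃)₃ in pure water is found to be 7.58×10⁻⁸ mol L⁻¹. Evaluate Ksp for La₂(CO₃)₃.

Ksp = 2.70×10⁻³⁴

La₂(CO₃)₃(s) ⇌ 2 La³⁺(aq) + 3 CO₃²⁻(aq)
If s mol/L of La₂(CO₃)₃ dissolves, [La³⁺] = 2s and [CO₃²⁻] = 3s.
Ksp = [La³⁺]^2[CO₃²⁻]^3 = (2s)^2 · (3s)^3 = 108s^5
Ksp = 108 × (7.58×10⁻⁸)^5 = 2.70×10⁻³⁴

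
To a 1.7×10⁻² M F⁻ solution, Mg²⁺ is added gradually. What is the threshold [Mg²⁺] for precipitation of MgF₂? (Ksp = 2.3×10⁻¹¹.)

8.0×10⁻⁸ M

Precipitation of each salt begins when its ion product equals Ksp.
MgF₂(s) ⇌ Mg²⁺(aq) + 2 F⁻(aq)
Ksp = [Mg²⁺][F⁻]^2 = [Mg²⁺](1.7×10⁻²)^2
[Mg²⁺] = 2.3×10⁻¹¹ / (1.7×10⁻²)^2 = 8.0×10⁻⁸
[Mg²⁺] = 8.0×10⁻⁸ M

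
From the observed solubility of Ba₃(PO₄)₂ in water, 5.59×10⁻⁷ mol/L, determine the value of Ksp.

Ba₃(PO₄)₂(s) ⇌ 3 Ba²⁺(aq) + 2 PO₄³⁻(aq)
Let s be the molar solubility. Then [Ba²⁺] = 3s and [PO₄³⁻] = 2s.
Ksp = [Ba²⁺]^3[PO₄³⁻]^2 = (3s)^3 · (2s)^2 = 108s^5
Ksp = 108 × (5.59×10⁻⁷)^5 = 5.89×10⁻³⁰

Ksp = 5.89×10⁻³⁰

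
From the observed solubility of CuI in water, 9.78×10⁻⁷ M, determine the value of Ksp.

CuI(s) ⇌ Cu⁺(aq) + I⁻(aq)
If s mol/L of CuI dissolves, [Cu⁺] = s and [I⁻] = s.
Ksp = [Cu⁺][I⁻] = s · s = s^2
Ksp = (9.78×10⁻⁷)^2 = 9.56×10⁻¹³

Ksp = 9.56×10⁻¹³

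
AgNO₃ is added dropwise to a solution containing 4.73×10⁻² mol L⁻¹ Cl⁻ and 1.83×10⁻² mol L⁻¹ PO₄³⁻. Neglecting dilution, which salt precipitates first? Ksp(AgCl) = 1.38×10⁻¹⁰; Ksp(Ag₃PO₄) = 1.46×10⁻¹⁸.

A salt starts to precipitate once the ion product Q reaches its Ksp.
For AgCl: [Ag⁺] = (Ksp/[Cl⁻]) = 2.92×10⁻⁹ mol L⁻¹
For Ag₃PO₄: [Ag⁺] = (Ksp/[PO₄³⁻])^(1/3) = 4.30×10⁻⁶ mol L⁻¹
AgCl requires the lower [Ag⁺], so it precipitates first.

AgCl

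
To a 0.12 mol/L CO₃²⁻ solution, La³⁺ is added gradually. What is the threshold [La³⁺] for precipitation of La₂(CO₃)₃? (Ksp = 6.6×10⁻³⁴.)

The threshold for precipitation is Q = Ksp.
La₂(CO₃)₃(s) ⇌ 2 La³⁺(aq) + 3 CO₃²⁻(aq)
Ksp = [La³⁺]^2[CO₃²⁻]^3 = [La³⁺]^2(0.12)^3
[La³⁺]^2 = 6.6×10⁻³⁴ / (0.12)^3 = 3.8×10⁻³¹
[La³⁺] = 6.2×10⁻¹⁶ mol/L

6.2×10⁻¹⁶ M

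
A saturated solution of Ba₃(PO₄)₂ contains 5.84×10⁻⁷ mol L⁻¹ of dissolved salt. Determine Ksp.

Ksp = 7.34×10⁻³⁰

Ba₃(PO₄)₂(s) ⇌ 3 Ba²⁺(aq) + 2 PO₄³⁻(aq)
With molar solubility s: [Ba²⁺] = 3s, [PO₄³⁻] = 2s.
Ksp = [Ba²⁺]^3[PO₄³⁻]^2 = (3s)^3 · (2s)^2 = 108s^5
Ksp = 108 × (5.84×10⁻⁷)^5 = 7.34×10⁻³⁰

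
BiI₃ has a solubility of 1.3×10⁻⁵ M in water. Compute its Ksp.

BiI₃(s) ⇌ Bi³⁺(aq) + 3 I⁻(aq)
Call the molar solubility s, so that [Bi³⁺] = s and [I⁻] = 3s.
Ksp = [Bi³⁺][I⁻]^3 = s · (3s)^3 = 27s^4
Ksp = 27 × (1.3×10⁻⁵)^4 = 7.7×10⁻¹⁹

Ksp = 7.7×10⁻¹⁹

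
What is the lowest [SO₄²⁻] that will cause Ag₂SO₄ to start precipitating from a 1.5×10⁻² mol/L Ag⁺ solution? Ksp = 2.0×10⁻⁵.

8.9×10⁻² M

Precipitation begins when Q = Ksp.
Ag₂SO₄(s) ⇌ 2 Ag⁺(aq) + SO₄²⁻(aq)
Ksp = [Ag⁺]^2[SO₄²⁻] = [SO₄²⁻](1.5×10⁻²)^2
[SO₄²⁻] = 2.0×10⁻⁵ / (1.5×10⁻²)^2 = 8.9×10⁻²
[SO₄²⁻] = 8.9×10⁻² mol/L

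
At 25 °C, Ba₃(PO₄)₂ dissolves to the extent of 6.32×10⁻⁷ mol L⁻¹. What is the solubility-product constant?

Ksp = 1.09×10⁻²⁹

Ba₃(PO₄)₂(s) ⇌ 3 Ba²⁺(aq) + 2 PO₄³⁻(aq)
If s mol/L of Ba₃(PO₄)₂ dissolves, [Ba²⁺] = 3s and [PO₄³⁻] = 2s.
Ksp = [Ba²⁺]^3[PO₄³⁻]^2 = (3s)^3 · (2s)^2 = 108s^5
Ksp = 108 × (6.32×10⁻⁷)^5 = 1.09×10⁻²⁹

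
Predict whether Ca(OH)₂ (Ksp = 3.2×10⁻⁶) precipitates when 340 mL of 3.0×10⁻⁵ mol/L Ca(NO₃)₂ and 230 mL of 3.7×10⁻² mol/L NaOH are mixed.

No

Total volume after mixing = 340 + 230 = 570 mL.
[Ca²⁺] = (3.0×10⁻⁵)(340)/570 = 1.8×10⁻⁵ mol/L
[OH⁻] = (3.7×10⁻²)(230)/570 = 1.5×10⁻² mol/L
Q = [Ca²⁺][OH⁻]^2 = 4.0×10⁻⁹
Q < Ksp (4.0×10⁻⁹ vs 3.2×10⁻⁶); the solution remains unsaturated and no precipitate forms.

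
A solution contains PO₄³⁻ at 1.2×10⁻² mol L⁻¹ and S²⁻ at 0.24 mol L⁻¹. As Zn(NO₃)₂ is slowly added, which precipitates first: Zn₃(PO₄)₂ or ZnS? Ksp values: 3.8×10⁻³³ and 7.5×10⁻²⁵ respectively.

ZnS

The threshold for precipitation is Q = Ksp.
For Zn₃(PO₄)₂: [Zn²⁺] = (Ksp/[PO₄³⁻]^2)^(1/3) = 3.0×10⁻¹⁰ mol L⁻¹
For ZnS: [Zn²⁺] = (Ksp/[S²⁻]) = 3.1×10⁻²⁴ mol L⁻¹
Since ZnS needs less Zn²⁺ to reach saturation, it precipitates first.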